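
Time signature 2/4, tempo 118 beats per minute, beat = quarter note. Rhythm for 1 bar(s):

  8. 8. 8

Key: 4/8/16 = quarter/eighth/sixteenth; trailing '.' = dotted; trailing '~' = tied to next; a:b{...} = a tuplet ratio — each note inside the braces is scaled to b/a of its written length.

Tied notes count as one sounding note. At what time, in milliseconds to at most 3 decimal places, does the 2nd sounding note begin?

note 2 onset = 3/4b = 381.356ms

1. 0.0ms @ 0 + 381.356ms (3/4)
2. 381.356ms @ 3/4 + 381.356ms (3/4)
3. 762.712ms @ 3/2 + 254.237ms (1/2)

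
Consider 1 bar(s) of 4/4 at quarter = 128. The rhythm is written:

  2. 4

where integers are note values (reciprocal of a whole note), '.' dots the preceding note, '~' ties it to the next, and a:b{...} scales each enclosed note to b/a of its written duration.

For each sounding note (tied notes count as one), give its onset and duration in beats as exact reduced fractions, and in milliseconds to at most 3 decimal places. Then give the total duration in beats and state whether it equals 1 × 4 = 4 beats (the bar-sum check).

1) 0.0ms=0b +1406.25ms=3b
2) 1406.25ms=3b +468.75ms=1b
Σ=4b of 4 (128bpm 4/4) — PASS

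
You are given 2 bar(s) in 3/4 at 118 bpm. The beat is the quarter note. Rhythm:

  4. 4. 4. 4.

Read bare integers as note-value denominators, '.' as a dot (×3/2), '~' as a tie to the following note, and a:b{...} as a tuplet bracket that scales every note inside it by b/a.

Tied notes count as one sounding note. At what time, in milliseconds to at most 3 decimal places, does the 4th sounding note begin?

note 4 onset = 9/2b = 2288.136ms

1. 0.0ms @ 0 + 762.712ms (3/2)
2. 762.712ms @ 3/2 + 762.712ms (3/2)
3. 1525.424ms @ 3 + 762.712ms (3/2)
4. 2288.136ms @ 9/2 + 762.712ms (3/2)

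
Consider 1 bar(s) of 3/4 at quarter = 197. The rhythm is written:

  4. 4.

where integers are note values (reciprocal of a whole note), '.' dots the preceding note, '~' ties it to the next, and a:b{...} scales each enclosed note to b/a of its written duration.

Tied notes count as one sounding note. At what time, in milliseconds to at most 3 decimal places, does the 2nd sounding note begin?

note 2 onset = 3/2b = 456.853ms

1. 0.0ms @ 0 + 456.853ms (3/2)
2. 456.853ms @ 3/2 + 456.853ms (3/2)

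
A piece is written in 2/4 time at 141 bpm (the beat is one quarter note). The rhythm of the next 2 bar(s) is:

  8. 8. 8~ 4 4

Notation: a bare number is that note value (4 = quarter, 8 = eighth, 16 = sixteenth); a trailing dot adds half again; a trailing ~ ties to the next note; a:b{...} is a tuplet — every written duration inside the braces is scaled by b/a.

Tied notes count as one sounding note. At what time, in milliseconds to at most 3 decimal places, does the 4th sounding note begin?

1. 0.0ms @ 0 + 319.149ms (3/4)
2. 319.149ms @ 3/4 + 319.149ms (3/4)
3. 638.298ms @ 3/2 + 638.298ms (3/2)
4. 1276.596ms @ 3 + 425.532ms (1)

note 4 onset = 3b = 1276.596ms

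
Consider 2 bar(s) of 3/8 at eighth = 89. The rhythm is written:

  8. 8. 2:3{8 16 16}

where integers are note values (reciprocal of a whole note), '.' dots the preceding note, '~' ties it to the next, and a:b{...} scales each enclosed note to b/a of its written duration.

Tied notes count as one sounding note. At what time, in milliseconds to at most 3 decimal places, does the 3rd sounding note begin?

1. 0.0ms @ 0 + 1011.236ms (3/2)
2. 1011.236ms @ 3/2 + 1011.236ms (3/2)
3. 2022.472ms @ 3 + 1011.236ms (3/2)
4. 3033.708ms @ 9/2 + 505.618ms (3/4)
5. 3539.326ms @ 21/4 + 505.618ms (3/4)

note 3 onset = 3b = 2022.472ms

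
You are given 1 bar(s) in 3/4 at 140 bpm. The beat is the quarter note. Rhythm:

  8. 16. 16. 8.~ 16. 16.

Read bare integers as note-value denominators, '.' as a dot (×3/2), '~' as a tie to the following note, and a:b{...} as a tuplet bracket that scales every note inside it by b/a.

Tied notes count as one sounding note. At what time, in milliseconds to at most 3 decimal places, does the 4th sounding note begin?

note 4 onset = 3/2b = 642.857ms

1. 0.0ms @ 0 + 321.429ms (3/4)
2. 321.429ms @ 3/4 + 160.714ms (3/8)
3. 482.143ms @ 9/8 + 160.714ms (3/8)
4. 642.857ms @ 3/2 + 482.143ms (9/8)
5. 1125.0ms @ 21/8 + 160.714ms (3/8)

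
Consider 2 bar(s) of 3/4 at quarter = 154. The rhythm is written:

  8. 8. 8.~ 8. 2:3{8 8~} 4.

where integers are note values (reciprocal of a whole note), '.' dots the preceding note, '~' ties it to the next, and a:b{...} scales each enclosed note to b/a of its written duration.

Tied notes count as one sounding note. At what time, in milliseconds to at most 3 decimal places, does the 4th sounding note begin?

note 4 onset = 3b = 1168.831ms

1. 0.0ms @ 0 + 292.208ms (3/4)
2. 292.208ms @ 3/4 + 292.208ms (3/4)
3. 584.416ms @ 3/2 + 584.416ms (3/2)
4. 1168.831ms @ 3 + 292.208ms (3/4)
5. 1461.039ms @ 15/4 + 876.623ms (9/4)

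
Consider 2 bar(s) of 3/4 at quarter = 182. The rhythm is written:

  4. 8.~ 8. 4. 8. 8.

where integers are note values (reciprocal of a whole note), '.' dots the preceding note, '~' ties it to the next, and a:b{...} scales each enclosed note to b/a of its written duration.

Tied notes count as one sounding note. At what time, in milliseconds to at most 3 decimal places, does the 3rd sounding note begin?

1. 0.0ms @ 0 + 494.505ms (3/2)
2. 494.505ms @ 3/2 + 494.505ms (3/2)
3. 989.011ms @ 3 + 494.505ms (3/2)
4. 1483.516ms @ 9/2 + 247.253ms (3/4)
5. 1730.769ms @ 21/4 + 247.253ms (3/4)

note 3 onset = 3b = 989.011ms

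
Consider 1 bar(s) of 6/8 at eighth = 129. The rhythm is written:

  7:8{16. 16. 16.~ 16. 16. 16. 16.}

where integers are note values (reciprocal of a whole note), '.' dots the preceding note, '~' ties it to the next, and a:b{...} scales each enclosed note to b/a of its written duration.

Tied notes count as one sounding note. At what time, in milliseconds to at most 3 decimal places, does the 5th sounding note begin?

1. 0.0ms @ 0 + 398.671ms (6/7)
2. 398.671ms @ 6/7 + 398.671ms (6/7)
3. 797.342ms @ 12/7 + 797.342ms (12/7)
4. 1594.684ms @ 24/7 + 398.671ms (6/7)
5. 1993.355ms @ 30/7 + 398.671ms (6/7)
6. 2392.027ms @ 36/7 + 398.671ms (6/7)

note 5 onset = 30/7b = 1993.355ms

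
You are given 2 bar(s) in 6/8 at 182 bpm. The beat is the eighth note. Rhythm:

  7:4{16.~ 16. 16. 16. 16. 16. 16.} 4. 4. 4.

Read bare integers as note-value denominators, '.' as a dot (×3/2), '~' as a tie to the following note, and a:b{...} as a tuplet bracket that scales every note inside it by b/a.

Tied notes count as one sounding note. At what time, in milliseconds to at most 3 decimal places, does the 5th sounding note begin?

note 5 onset = 15/7b = 706.436ms

1. 0.0ms @ 0 + 282.575ms (6/7)
2. 282.575ms @ 6/7 + 141.287ms (3/7)
3. 423.862ms @ 9/7 + 141.287ms (3/7)
4. 565.149ms @ 12/7 + 141.287ms (3/7)
5. 706.436ms @ 15/7 + 141.287ms (3/7)
6. 847.724ms @ 18/7 + 141.287ms (3/7)
7. 989.011ms @ 3 + 989.011ms (3)
8. 1978.022ms @ 6 + 989.011ms (3)
9. 2967.033ms @ 9 + 989.011ms (3)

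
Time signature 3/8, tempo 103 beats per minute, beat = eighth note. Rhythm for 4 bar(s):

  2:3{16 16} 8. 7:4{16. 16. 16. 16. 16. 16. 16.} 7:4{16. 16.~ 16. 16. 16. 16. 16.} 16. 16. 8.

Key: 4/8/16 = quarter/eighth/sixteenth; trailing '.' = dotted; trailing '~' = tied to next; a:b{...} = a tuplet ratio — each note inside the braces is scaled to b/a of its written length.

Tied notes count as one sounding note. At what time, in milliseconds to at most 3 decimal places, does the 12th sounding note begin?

note 12 onset = 45/7b = 3744.799ms

1. 0.0ms @ 0 + 436.893ms (3/4)
2. 436.893ms @ 3/4 + 436.893ms (3/4)
3. 873.786ms @ 3/2 + 873.786ms (3/2)
4. 1747.573ms @ 3 + 249.653ms (3/7)
5. 1997.226ms @ 24/7 + 249.653ms (3/7)
6. 2246.879ms @ 27/7 + 249.653ms (3/7)
7. 2496.533ms @ 30/7 + 249.653ms (3/7)
8. 2746.186ms @ 33/7 + 249.653ms (3/7)
9. 2995.839ms @ 36/7 + 249.653ms (3/7)
10. 3245.492ms @ 39/7 + 249.653ms (3/7)
11. 3495.146ms @ 6 + 249.653ms (3/7)
12. 3744.799ms @ 45/7 + 499.307ms (6/7)
13. 4244.105ms @ 51/7 + 249.653ms (3/7)
14. 4493.759ms @ 54/7 + 249.653ms (3/7)
15. 4743.412ms @ 57/7 + 249.653ms (3/7)
16. 4993.065ms @ 60/7 + 249.653ms (3/7)
17. 5242.718ms @ 9 + 436.893ms (3/4)
18. 5679.612ms @ 39/4 + 436.893ms (3/4)
19. 6116.505ms @ 21/2 + 873.786ms (3/2)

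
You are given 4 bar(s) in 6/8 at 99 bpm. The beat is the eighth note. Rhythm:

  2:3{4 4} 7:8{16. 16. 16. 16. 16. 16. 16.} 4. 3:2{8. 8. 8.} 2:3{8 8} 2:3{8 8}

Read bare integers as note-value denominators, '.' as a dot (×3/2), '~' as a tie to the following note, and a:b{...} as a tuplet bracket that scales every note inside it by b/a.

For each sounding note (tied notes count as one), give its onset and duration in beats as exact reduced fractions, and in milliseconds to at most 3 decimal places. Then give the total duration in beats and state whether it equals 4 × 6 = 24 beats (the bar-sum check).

1) 0.0ms=0b +1818.182ms=3b
2) 1818.182ms=3b +1818.182ms=3b
3) 3636.364ms=6b +519.481ms=6/7b
4) 4155.844ms=48/7b +519.481ms=6/7b
5) 4675.325ms=54/7b +519.481ms=6/7b
6) 5194.805ms=60/7b +519.481ms=6/7b
7) 5714.286ms=66/7b +519.481ms=6/7b
8) 6233.766ms=72/7b +519.481ms=6/7b
9) 6753.247ms=78/7b +519.481ms=6/7b
10) 7272.727ms=12b +1818.182ms=3b
11) 9090.909ms=15b +606.061ms=1b
12) 9696.97ms=16b +606.061ms=1b
13) 10303.03ms=17b +606.061ms=1b
14) 10909.091ms=18b +909.091ms=3/2b
15) 11818.182ms=39/2b +909.091ms=3/2b
16) 12727.273ms=21b +909.091ms=3/2b
17) 13636.364ms=45/2b +909.091ms=3/2b
Σ=24b of 24 (99bpm 6/8) — PASS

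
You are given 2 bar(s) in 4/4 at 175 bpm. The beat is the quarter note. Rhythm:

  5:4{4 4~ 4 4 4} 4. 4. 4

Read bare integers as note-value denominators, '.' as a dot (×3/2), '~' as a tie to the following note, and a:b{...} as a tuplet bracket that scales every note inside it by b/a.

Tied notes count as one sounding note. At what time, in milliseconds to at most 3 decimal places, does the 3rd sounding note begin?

1. 0.0ms @ 0 + 274.286ms (4/5)
2. 274.286ms @ 4/5 + 548.571ms (8/5)
3. 822.857ms @ 12/5 + 274.286ms (4/5)
4. 1097.143ms @ 16/5 + 274.286ms (4/5)
5. 1371.429ms @ 4 + 514.286ms (3/2)
6. 1885.714ms @ 11/2 + 514.286ms (3/2)
7. 2400.0ms @ 7 + 342.857ms (1)

note 3 onset = 12/5b = 822.857ms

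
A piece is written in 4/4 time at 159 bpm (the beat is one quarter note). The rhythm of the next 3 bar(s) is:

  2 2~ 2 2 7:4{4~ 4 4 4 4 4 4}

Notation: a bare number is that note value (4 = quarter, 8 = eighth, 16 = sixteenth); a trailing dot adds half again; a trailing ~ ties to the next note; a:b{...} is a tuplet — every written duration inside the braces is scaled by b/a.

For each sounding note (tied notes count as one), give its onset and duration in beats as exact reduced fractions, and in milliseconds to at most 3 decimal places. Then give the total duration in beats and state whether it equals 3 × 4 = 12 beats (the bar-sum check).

1) 0.0ms=0b +754.717ms=2b
2) 754.717ms=2b +1509.434ms=4b
3) 2264.151ms=6b +754.717ms=2b
4) 3018.868ms=8b +431.267ms=8/7b
5) 3450.135ms=64/7b +215.633ms=4/7b
6) 3665.768ms=68/7b +215.633ms=4/7b
7) 3881.402ms=72/7b +215.633ms=4/7b
8) 4097.035ms=76/7b +215.633ms=4/7b
9) 4312.668ms=80/7b +215.633ms=4/7b
Σ=12b of 12 (159bpm 4/4) — PASS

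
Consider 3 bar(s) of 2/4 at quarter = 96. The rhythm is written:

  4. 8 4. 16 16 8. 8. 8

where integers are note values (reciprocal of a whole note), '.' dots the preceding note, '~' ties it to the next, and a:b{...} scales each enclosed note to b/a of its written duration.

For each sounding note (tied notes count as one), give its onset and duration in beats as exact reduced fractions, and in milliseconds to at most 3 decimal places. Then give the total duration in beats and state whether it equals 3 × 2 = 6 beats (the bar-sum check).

1) 0.0ms=0b +937.5ms=3/2b
2) 937.5ms=3/2b +312.5ms=1/2b
3) 1250.0ms=2b +937.5ms=3/2b
4) 2187.5ms=7/2b +156.25ms=1/4b
5) 2343.75ms=15/4b +156.25ms=1/4b
6) 2500.0ms=4b +468.75ms=3/4b
7) 2968.75ms=19/4b +468.75ms=3/4b
8) 3437.5ms=11/2b +312.5ms=1/2b
Σ=6b of 6 (96bpm 2/4) — PASS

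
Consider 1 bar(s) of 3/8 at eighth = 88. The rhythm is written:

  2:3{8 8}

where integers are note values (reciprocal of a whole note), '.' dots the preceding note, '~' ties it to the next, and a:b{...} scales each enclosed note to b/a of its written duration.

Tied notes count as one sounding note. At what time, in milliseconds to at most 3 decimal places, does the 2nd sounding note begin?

1. 0.0ms @ 0 + 1022.727ms (3/2)
2. 1022.727ms @ 3/2 + 1022.727ms (3/2)

note 2 onset = 3/2b = 1022.727ms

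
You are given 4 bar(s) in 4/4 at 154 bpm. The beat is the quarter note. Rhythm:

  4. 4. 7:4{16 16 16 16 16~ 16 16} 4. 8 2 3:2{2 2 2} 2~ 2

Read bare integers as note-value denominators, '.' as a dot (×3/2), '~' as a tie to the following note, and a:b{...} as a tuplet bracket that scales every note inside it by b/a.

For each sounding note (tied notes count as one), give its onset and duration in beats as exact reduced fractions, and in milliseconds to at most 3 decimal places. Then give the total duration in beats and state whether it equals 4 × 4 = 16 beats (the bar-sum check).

1) 0.0ms=0b +584.416ms=3/2b
2) 584.416ms=3/2b +584.416ms=3/2b
3) 1168.831ms=3b +55.659ms=1/7b
4) 1224.49ms=22/7b +55.659ms=1/7b
5) 1280.148ms=23/7b +55.659ms=1/7b
6) 1335.807ms=24/7b +55.659ms=1/7b
7) 1391.466ms=25/7b +111.317ms=2/7b
8) 1502.783ms=27/7b +55.659ms=1/7b
9) 1558.442ms=4b +584.416ms=3/2b
10) 2142.857ms=11/2b +194.805ms=1/2b
11) 2337.662ms=6b +779.221ms=2b
12) 3116.883ms=8b +519.481ms=4/3b
13) 3636.364ms=28/3b +519.481ms=4/3b
14) 4155.844ms=32/3b +519.481ms=4/3b
15) 4675.325ms=12b +1558.442ms=4b
Σ=16b of 16 (154bpm 4/4) — PASS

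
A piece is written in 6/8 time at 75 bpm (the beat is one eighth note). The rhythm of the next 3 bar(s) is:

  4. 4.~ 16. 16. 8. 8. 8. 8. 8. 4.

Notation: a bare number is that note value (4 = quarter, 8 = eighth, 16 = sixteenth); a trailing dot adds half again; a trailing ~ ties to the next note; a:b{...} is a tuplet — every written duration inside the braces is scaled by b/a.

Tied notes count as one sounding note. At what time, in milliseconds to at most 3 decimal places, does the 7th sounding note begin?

1. 0.0ms @ 0 + 2400.0ms (3)
2. 2400.0ms @ 3 + 3000.0ms (15/4)
3. 5400.0ms @ 27/4 + 600.0ms (3/4)
4. 6000.0ms @ 15/2 + 1200.0ms (3/2)
5. 7200.0ms @ 9 + 1200.0ms (3/2)
6. 8400.0ms @ 21/2 + 1200.0ms (3/2)
7. 9600.0ms @ 12 + 1200.0ms (3/2)
8. 10800.0ms @ 27/2 + 1200.0ms (3/2)
9. 12000.0ms @ 15 + 2400.0ms (3)

note 7 onset = 12b = 9600.0ms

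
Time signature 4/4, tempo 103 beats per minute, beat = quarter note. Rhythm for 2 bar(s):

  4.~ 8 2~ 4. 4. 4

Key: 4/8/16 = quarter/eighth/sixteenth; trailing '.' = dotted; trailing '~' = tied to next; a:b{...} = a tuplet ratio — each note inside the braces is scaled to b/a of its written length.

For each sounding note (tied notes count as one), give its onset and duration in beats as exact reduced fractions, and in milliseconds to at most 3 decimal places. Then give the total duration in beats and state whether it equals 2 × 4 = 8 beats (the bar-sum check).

1) 0.0ms=0b +1165.049ms=2b
2) 1165.049ms=2b +2038.835ms=7/2b
3) 3203.883ms=11/2b +873.786ms=3/2b
4) 4077.67ms=7b +582.524ms=1b
Σ=8b of 8 (103bpm 4/4) — PASS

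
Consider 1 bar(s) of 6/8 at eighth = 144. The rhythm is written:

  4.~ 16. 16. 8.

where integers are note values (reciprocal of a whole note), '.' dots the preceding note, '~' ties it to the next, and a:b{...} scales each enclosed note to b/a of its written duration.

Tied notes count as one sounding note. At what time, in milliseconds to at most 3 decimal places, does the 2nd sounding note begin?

note 2 onset = 15/4b = 1562.5ms

1. 0.0ms @ 0 + 1562.5ms (15/4)
2. 1562.5ms @ 15/4 + 312.5ms (3/4)
3. 1875.0ms @ 9/2 + 625.0ms (3/2)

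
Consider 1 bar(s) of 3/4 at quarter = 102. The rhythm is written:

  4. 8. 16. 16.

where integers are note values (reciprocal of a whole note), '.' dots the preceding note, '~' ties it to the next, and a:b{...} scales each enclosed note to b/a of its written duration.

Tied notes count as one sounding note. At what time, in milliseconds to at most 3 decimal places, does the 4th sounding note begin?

1. 0.0ms @ 0 + 882.353ms (3/2)
2. 882.353ms @ 3/2 + 441.176ms (3/4)
3. 1323.529ms @ 9/4 + 220.588ms (3/8)
4. 1544.118ms @ 21/8 + 220.588ms (3/8)

note 4 onset = 21/8b = 1544.118ms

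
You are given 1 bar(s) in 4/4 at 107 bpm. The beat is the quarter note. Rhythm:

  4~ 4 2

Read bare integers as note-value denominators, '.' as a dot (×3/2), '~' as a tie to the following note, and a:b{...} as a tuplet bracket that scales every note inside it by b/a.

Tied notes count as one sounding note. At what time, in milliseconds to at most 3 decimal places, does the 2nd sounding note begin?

note 2 onset = 2b = 1121.495ms

1. 0.0ms @ 0 + 1121.495ms (2)
2. 1121.495ms @ 2 + 1121.495ms (2)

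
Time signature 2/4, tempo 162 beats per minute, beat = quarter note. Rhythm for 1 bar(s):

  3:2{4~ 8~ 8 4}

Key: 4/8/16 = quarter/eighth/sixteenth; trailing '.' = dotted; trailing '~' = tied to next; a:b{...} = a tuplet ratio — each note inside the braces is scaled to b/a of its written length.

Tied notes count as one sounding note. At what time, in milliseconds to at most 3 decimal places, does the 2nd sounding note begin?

note 2 onset = 4/3b = 493.827ms

1. 0.0ms @ 0 + 493.827ms (4/3)
2. 493.827ms @ 4/3 + 246.914ms (2/3)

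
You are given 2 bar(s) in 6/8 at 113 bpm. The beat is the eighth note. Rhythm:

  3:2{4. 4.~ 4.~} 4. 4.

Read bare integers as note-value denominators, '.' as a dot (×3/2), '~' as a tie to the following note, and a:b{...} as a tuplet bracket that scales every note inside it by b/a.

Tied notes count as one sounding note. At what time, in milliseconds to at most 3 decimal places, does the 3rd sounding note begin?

1. 0.0ms @ 0 + 1061.947ms (2)
2. 1061.947ms @ 2 + 3716.814ms (7)
3. 4778.761ms @ 9 + 1592.92ms (3)

note 3 onset = 9b = 4778.761ms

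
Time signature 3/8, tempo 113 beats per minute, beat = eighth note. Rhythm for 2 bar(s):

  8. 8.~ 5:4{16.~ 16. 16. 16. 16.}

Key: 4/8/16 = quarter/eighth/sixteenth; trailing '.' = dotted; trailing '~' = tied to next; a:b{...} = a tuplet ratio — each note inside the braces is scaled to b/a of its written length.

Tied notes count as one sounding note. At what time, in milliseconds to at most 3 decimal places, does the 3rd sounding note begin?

1. 0.0ms @ 0 + 796.46ms (3/2)
2. 796.46ms @ 3/2 + 1433.628ms (27/10)
3. 2230.088ms @ 21/5 + 318.584ms (3/5)
4. 2548.673ms @ 24/5 + 318.584ms (3/5)
5. 2867.257ms @ 27/5 + 318.584ms (3/5)

note 3 onset = 21/5b = 2230.088ms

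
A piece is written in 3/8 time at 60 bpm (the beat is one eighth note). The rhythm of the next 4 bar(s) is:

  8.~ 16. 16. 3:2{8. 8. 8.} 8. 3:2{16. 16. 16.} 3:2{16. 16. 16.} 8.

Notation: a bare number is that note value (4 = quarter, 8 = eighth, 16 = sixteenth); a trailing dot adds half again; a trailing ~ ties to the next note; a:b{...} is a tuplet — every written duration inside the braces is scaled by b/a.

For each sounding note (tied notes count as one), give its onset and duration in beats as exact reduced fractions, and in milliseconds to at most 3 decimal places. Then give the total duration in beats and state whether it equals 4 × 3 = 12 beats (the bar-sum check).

1) 0.0ms=0b +2250.0ms=9/4b
2) 2250.0ms=9/4b +750.0ms=3/4b
3) 3000.0ms=3b +1000.0ms=1b
4) 4000.0ms=4b +1000.0ms=1b
5) 5000.0ms=5b +1000.0ms=1b
6) 6000.0ms=6b +1500.0ms=3/2b
7) 7500.0ms=15/2b +500.0ms=1/2b
8) 8000.0ms=8b +500.0ms=1/2b
9) 8500.0ms=17/2b +500.0ms=1/2b
10) 9000.0ms=9b +500.0ms=1/2b
11) 9500.0ms=19/2b +500.0ms=1/2b
12) 10000.0ms=10b +500.0ms=1/2b
13) 10500.0ms=21/2b +1500.0ms=3/2b
Σ=12b of 12 (60bpm 3/8) — PASS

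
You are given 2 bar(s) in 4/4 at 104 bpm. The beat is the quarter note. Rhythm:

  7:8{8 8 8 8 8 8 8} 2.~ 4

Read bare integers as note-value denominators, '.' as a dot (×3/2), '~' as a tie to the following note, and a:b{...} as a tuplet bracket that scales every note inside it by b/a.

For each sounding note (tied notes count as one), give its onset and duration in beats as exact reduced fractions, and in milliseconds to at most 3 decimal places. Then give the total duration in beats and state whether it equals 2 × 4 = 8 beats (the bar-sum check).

1) 0.0ms=0b +329.67ms=4/7b
2) 329.67ms=4/7b +329.67ms=4/7b
3) 659.341ms=8/7b +329.67ms=4/7b
4) 989.011ms=12/7b +329.67ms=4/7b
5) 1318.681ms=16/7b +329.67ms=4/7b
6) 1648.352ms=20/7b +329.67ms=4/7b
7) 1978.022ms=24/7b +329.67ms=4/7b
8) 2307.692ms=4b +2307.692ms=4b
Σ=8b of 8 (104bpm 4/4) — PASS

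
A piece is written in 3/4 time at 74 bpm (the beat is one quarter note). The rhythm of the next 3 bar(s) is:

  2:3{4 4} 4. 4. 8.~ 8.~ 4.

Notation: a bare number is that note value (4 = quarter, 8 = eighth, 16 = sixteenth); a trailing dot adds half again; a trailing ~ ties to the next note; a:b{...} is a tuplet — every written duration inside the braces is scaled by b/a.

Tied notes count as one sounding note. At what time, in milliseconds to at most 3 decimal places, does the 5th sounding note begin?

1. 0.0ms @ 0 + 1216.216ms (3/2)
2. 1216.216ms @ 3/2 + 1216.216ms (3/2)
3. 2432.432ms @ 3 + 1216.216ms (3/2)
4. 3648.649ms @ 9/2 + 1216.216ms (3/2)
5. 4864.865ms @ 6 + 2432.432ms (3)

note 5 onset = 6b = 4864.865ms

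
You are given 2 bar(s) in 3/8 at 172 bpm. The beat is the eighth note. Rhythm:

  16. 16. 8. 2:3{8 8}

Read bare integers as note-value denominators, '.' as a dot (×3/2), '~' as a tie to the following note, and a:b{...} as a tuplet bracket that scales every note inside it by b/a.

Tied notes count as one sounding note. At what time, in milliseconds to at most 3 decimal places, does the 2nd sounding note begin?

note 2 onset = 3/4b = 261.628ms

1. 0.0ms @ 0 + 261.628ms (3/4)
2. 261.628ms @ 3/4 + 261.628ms (3/4)
3. 523.256ms @ 3/2 + 523.256ms (3/2)
4. 1046.512ms @ 3 + 523.256ms (3/2)
5. 1569.767ms @ 9/2 + 523.256ms (3/2)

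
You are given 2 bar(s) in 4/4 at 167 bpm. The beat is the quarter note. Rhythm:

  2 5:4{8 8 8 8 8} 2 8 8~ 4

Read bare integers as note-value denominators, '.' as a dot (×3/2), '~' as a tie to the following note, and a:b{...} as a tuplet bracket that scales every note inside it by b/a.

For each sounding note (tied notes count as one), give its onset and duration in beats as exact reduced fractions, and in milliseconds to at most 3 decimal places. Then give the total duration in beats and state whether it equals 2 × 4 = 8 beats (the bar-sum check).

1) 0.0ms=0b +718.563ms=2b
2) 718.563ms=2b +143.713ms=2/5b
3) 862.275ms=12/5b +143.713ms=2/5b
4) 1005.988ms=14/5b +143.713ms=2/5b
5) 1149.701ms=16/5b +143.713ms=2/5b
6) 1293.413ms=18/5b +143.713ms=2/5b
7) 1437.126ms=4b +718.563ms=2b
8) 2155.689ms=6b +179.641ms=1/2b
9) 2335.329ms=13/2b +538.922ms=3/2b
Σ=8b of 8 (167bpm 4/4) — PASS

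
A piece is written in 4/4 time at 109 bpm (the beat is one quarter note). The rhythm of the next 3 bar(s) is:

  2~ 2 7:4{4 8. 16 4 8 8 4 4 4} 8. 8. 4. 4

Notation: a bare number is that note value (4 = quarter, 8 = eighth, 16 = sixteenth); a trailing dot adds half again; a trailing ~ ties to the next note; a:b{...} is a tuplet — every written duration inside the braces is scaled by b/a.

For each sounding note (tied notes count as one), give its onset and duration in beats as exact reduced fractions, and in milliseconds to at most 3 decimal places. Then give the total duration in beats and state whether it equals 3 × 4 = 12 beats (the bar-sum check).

1) 0.0ms=0b +2201.835ms=4b
2) 2201.835ms=4b +314.548ms=4/7b
3) 2516.383ms=32/7b +235.911ms=3/7b
4) 2752.294ms=5b +78.637ms=1/7b
5) 2830.931ms=36/7b +314.548ms=4/7b
6) 3145.478ms=40/7b +157.274ms=2/7b
7) 3302.752ms=6b +157.274ms=2/7b
8) 3460.026ms=44/7b +314.548ms=4/7b
9) 3774.574ms=48/7b +314.548ms=4/7b
10) 4089.122ms=52/7b +314.548ms=4/7b
11) 4403.67ms=8b +412.844ms=3/4b
12) 4816.514ms=35/4b +412.844ms=3/4b
13) 5229.358ms=19/2b +825.688ms=3/2b
14) 6055.046ms=11b +550.459ms=1b
Σ=12b of 12 (109bpm 4/4) — PASS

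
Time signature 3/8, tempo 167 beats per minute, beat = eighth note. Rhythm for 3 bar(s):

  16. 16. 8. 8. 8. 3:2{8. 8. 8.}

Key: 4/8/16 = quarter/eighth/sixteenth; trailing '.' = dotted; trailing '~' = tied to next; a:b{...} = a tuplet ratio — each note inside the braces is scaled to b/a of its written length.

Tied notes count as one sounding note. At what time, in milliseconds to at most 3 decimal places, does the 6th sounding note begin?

1. 0.0ms @ 0 + 269.461ms (3/4)
2. 269.461ms @ 3/4 + 269.461ms (3/4)
3. 538.922ms @ 3/2 + 538.922ms (3/2)
4. 1077.844ms @ 3 + 538.922ms (3/2)
5. 1616.766ms @ 9/2 + 538.922ms (3/2)
6. 2155.689ms @ 6 + 359.281ms (1)
7. 2514.97ms @ 7 + 359.281ms (1)
8. 2874.251ms @ 8 + 359.281ms (1)

note 6 onset = 6b = 2155.689ms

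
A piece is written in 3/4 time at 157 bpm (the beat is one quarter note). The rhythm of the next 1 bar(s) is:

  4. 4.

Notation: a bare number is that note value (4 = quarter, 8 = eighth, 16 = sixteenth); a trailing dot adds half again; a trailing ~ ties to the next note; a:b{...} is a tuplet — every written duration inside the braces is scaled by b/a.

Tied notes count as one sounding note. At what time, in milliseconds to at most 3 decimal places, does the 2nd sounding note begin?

1. 0.0ms @ 0 + 573.248ms (3/2)
2. 573.248ms @ 3/2 + 573.248ms (3/2)

note 2 onset = 3/2b = 573.248ms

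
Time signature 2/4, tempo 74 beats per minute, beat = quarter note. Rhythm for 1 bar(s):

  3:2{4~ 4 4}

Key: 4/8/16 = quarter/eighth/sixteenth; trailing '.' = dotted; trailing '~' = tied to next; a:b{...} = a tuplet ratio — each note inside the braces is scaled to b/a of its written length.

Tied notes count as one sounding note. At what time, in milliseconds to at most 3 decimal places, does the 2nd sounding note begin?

note 2 onset = 4/3b = 1081.081ms

1. 0.0ms @ 0 + 1081.081ms (4/3)
2. 1081.081ms @ 4/3 + 540.541ms (2/3)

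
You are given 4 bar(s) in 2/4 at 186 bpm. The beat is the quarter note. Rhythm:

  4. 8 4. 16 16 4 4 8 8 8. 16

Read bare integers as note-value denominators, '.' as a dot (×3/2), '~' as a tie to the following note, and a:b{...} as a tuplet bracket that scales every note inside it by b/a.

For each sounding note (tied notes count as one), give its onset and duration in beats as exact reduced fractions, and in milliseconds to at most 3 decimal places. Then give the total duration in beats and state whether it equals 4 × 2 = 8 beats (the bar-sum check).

1) 0.0ms=0b +483.871ms=3/2b
2) 483.871ms=3/2b +161.29ms=1/2b
3) 645.161ms=2b +483.871ms=3/2b
4) 1129.032ms=7/2b +80.645ms=1/4b
5) 1209.677ms=15/4b +80.645ms=1/4b
6) 1290.323ms=4b +322.581ms=1b
7) 1612.903ms=5b +322.581ms=1b
8) 1935.484ms=6b +161.29ms=1/2b
9) 2096.774ms=13/2b +161.29ms=1/2b
10) 2258.065ms=7b +241.935ms=3/4b
11) 2500.0ms=31/4b +80.645ms=1/4b
Σ=8b of 8 (186bpm 2/4) — PASS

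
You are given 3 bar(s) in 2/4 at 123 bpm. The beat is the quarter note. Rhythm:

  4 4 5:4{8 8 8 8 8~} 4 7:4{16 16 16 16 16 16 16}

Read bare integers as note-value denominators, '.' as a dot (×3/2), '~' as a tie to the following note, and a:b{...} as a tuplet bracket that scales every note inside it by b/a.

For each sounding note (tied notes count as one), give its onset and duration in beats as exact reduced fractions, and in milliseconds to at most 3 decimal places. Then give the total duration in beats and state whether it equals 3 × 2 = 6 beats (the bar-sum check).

1) 0.0ms=0b +487.805ms=1b
2) 487.805ms=1b +487.805ms=1b
3) 975.61ms=2b +195.122ms=2/5b
4) 1170.732ms=12/5b +195.122ms=2/5b
5) 1365.854ms=14/5b +195.122ms=2/5b
6) 1560.976ms=16/5b +195.122ms=2/5b
7) 1756.098ms=18/5b +682.927ms=7/5b
8) 2439.024ms=5b +69.686ms=1/7b
9) 2508.711ms=36/7b +69.686ms=1/7b
10) 2578.397ms=37/7b +69.686ms=1/7b
11) 2648.084ms=38/7b +69.686ms=1/7b
12) 2717.77ms=39/7b +69.686ms=1/7b
13) 2787.456ms=40/7b +69.686ms=1/7b
14) 2857.143ms=41/7b +69.686ms=1/7b
Σ=6b of 6 (123bpm 2/4) — PASS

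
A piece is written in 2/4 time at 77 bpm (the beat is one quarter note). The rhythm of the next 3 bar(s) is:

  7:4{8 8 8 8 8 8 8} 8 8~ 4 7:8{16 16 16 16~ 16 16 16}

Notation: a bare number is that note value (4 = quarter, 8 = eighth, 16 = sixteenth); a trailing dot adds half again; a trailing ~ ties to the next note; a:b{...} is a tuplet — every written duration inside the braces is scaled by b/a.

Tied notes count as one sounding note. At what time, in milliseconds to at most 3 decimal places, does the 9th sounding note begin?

note 9 onset = 5/2b = 1948.052ms

1. 0.0ms @ 0 + 222.635ms (2/7)
2. 222.635ms @ 2/7 + 222.635ms (2/7)
3. 445.269ms @ 4/7 + 222.635ms (2/7)
4. 667.904ms @ 6/7 + 222.635ms (2/7)
5. 890.538ms @ 8/7 + 222.635ms (2/7)
6. 1113.173ms @ 10/7 + 222.635ms (2/7)
7. 1335.807ms @ 12/7 + 222.635ms (2/7)
8. 1558.442ms @ 2 + 389.61ms (1/2)
9. 1948.052ms @ 5/2 + 1168.831ms (3/2)
10. 3116.883ms @ 4 + 222.635ms (2/7)
11. 3339.518ms @ 30/7 + 222.635ms (2/7)
12. 3562.152ms @ 32/7 + 222.635ms (2/7)
13. 3784.787ms @ 34/7 + 445.269ms (4/7)
14. 4230.056ms @ 38/7 + 222.635ms (2/7)
15. 4452.69ms @ 40/7 + 222.635ms (2/7)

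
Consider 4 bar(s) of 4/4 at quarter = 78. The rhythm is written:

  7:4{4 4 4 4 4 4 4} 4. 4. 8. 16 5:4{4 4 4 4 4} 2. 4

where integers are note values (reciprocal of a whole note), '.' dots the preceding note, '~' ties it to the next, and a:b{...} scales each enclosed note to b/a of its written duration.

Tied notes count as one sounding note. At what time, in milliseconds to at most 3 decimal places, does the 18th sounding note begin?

note 18 onset = 15b = 11538.462ms

1. 0.0ms @ 0 + 439.56ms (4/7)
2. 439.56ms @ 4/7 + 439.56ms (4/7)
3. 879.121ms @ 8/7 + 439.56ms (4/7)
4. 1318.681ms @ 12/7 + 439.56ms (4/7)
5. 1758.242ms @ 16/7 + 439.56ms (4/7)
6. 2197.802ms @ 20/7 + 439.56ms (4/7)
7. 2637.363ms @ 24/7 + 439.56ms (4/7)
8. 3076.923ms @ 4 + 1153.846ms (3/2)
9. 4230.769ms @ 11/2 + 1153.846ms (3/2)
10. 5384.615ms @ 7 + 576.923ms (3/4)
11. 5961.538ms @ 31/4 + 192.308ms (1/4)
12. 6153.846ms @ 8 + 615.385ms (4/5)
13. 6769.231ms @ 44/5 + 615.385ms (4/5)
14. 7384.615ms @ 48/5 + 615.385ms (4/5)
15. 8000.0ms @ 52/5 + 615.385ms (4/5)
16. 8615.385ms @ 56/5 + 615.385ms (4/5)
17. 9230.769ms @ 12 + 2307.692ms (3)
18. 11538.462ms @ 15 + 769.231ms (1)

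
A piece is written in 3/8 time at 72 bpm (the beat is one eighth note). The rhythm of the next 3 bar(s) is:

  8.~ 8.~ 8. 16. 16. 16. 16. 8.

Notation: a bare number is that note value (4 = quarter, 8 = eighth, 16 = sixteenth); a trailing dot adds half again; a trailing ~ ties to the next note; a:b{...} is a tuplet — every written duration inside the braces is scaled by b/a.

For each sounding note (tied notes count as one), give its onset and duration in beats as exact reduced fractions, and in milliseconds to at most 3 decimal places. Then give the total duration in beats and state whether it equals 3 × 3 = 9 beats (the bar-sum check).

1) 0.0ms=0b +3750.0ms=9/2b
2) 3750.0ms=9/2b +625.0ms=3/4b
3) 4375.0ms=21/4b +625.0ms=3/4b
4) 5000.0ms=6b +625.0ms=3/4b
5) 5625.0ms=27/4b +625.0ms=3/4b
6) 6250.0ms=15/2b +1250.0ms=3/2b
Σ=9b of 9 (72bpm 3/8) — PASS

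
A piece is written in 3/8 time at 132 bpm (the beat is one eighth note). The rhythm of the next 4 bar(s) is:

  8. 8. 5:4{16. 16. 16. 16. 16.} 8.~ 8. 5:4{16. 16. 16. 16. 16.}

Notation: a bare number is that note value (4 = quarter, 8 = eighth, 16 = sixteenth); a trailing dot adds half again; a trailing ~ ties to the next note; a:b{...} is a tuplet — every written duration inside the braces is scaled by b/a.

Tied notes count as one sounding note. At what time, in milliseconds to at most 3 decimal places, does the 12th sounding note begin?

1. 0.0ms @ 0 + 681.818ms (3/2)
2. 681.818ms @ 3/2 + 681.818ms (3/2)
3. 1363.636ms @ 3 + 272.727ms (3/5)
4. 1636.364ms @ 18/5 + 272.727ms (3/5)
5. 1909.091ms @ 21/5 + 272.727ms (3/5)
6. 2181.818ms @ 24/5 + 272.727ms (3/5)
7. 2454.545ms @ 27/5 + 272.727ms (3/5)
8. 2727.273ms @ 6 + 1363.636ms (3)
9. 4090.909ms @ 9 + 272.727ms (3/5)
10. 4363.636ms @ 48/5 + 272.727ms (3/5)
11. 4636.364ms @ 51/5 + 272.727ms (3/5)
12. 4909.091ms @ 54/5 + 272.727ms (3/5)
13. 5181.818ms @ 57/5 + 272.727ms (3/5)

note 12 onset = 54/5b = 4909.091ms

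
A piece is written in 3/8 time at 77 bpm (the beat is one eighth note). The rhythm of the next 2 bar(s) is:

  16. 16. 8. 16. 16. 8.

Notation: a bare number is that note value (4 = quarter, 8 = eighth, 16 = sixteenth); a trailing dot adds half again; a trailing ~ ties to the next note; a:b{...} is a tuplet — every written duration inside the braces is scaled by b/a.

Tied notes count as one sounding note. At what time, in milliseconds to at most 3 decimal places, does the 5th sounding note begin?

note 5 onset = 15/4b = 2922.078ms

1. 0.0ms @ 0 + 584.416ms (3/4)
2. 584.416ms @ 3/4 + 584.416ms (3/4)
3. 1168.831ms @ 3/2 + 1168.831ms (3/2)
4. 2337.662ms @ 3 + 584.416ms (3/4)
5. 2922.078ms @ 15/4 + 584.416ms (3/4)
6. 3506.494ms @ 9/2 + 1168.831ms (3/2)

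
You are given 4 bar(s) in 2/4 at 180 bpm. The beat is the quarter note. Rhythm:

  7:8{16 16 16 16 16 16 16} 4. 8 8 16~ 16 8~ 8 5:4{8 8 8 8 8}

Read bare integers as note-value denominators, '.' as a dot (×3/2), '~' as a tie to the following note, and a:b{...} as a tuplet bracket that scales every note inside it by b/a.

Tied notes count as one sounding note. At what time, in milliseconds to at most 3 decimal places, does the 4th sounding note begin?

1. 0.0ms @ 0 + 95.238ms (2/7)
2. 95.238ms @ 2/7 + 95.238ms (2/7)
3. 190.476ms @ 4/7 + 95.238ms (2/7)
4. 285.714ms @ 6/7 + 95.238ms (2/7)
5. 380.952ms @ 8/7 + 95.238ms (2/7)
6. 476.19ms @ 10/7 + 95.238ms (2/7)
7. 571.429ms @ 12/7 + 95.238ms (2/7)
8. 666.667ms @ 2 + 500.0ms (3/2)
9. 1166.667ms @ 7/2 + 166.667ms (1/2)
10. 1333.333ms @ 4 + 166.667ms (1/2)
11. 1500.0ms @ 9/2 + 166.667ms (1/2)
12. 1666.667ms @ 5 + 333.333ms (1)
13. 2000.0ms @ 6 + 133.333ms (2/5)
14. 2133.333ms @ 32/5 + 133.333ms (2/5)
15. 2266.667ms @ 34/5 + 133.333ms (2/5)
16. 2400.0ms @ 36/5 + 133.333ms (2/5)
17. 2533.333ms @ 38/5 + 133.333ms (2/5)

note 4 onset = 6/7b = 285.714ms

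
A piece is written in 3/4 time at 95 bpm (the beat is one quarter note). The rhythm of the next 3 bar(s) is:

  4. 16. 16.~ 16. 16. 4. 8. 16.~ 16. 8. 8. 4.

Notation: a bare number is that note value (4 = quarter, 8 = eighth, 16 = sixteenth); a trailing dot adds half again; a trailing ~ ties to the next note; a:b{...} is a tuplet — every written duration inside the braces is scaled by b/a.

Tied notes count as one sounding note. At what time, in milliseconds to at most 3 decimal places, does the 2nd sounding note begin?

note 2 onset = 3/2b = 947.368ms

1. 0.0ms @ 0 + 947.368ms (3/2)
2. 947.368ms @ 3/2 + 236.842ms (3/8)
3. 1184.211ms @ 15/8 + 473.684ms (3/4)
4. 1657.895ms @ 21/8 + 236.842ms (3/8)
5. 1894.737ms @ 3 + 947.368ms (3/2)
6. 2842.105ms @ 9/2 + 473.684ms (3/4)
7. 3315.789ms @ 21/4 + 473.684ms (3/4)
8. 3789.474ms @ 6 + 473.684ms (3/4)
9. 4263.158ms @ 27/4 + 473.684ms (3/4)
10. 4736.842ms @ 15/2 + 947.368ms (3/2)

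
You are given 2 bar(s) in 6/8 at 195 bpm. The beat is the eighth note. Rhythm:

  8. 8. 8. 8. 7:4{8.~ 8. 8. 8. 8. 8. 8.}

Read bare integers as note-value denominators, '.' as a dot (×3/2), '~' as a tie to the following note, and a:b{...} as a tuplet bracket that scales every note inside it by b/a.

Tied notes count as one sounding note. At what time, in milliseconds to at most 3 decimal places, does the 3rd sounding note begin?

1. 0.0ms @ 0 + 461.538ms (3/2)
2. 461.538ms @ 3/2 + 461.538ms (3/2)
3. 923.077ms @ 3 + 461.538ms (3/2)
4. 1384.615ms @ 9/2 + 461.538ms (3/2)
5. 1846.154ms @ 6 + 527.473ms (12/7)
6. 2373.626ms @ 54/7 + 263.736ms (6/7)
7. 2637.363ms @ 60/7 + 263.736ms (6/7)
8. 2901.099ms @ 66/7 + 263.736ms (6/7)
9. 3164.835ms @ 72/7 + 263.736ms (6/7)
10. 3428.571ms @ 78/7 + 263.736ms (6/7)

note 3 onset = 3b = 923.077ms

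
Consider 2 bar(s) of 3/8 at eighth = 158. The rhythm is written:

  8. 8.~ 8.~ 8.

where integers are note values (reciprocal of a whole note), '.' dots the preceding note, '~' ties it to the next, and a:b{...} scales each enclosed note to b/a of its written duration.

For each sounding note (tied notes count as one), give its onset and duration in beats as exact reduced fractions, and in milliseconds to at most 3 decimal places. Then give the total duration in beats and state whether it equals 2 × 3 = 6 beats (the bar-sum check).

1) 0.0ms=0b +569.62ms=3/2b
2) 569.62ms=3/2b +1708.861ms=9/2b
Σ=6b of 6 (158bpm 3/8) — PASS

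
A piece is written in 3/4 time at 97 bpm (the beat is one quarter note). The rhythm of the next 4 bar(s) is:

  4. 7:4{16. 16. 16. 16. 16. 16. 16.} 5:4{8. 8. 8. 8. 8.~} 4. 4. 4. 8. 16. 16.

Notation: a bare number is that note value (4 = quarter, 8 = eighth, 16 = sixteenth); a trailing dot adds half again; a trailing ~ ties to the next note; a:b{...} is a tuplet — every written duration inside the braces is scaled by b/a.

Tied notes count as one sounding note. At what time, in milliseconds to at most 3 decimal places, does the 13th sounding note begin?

note 13 onset = 27/5b = 3340.206ms

1. 0.0ms @ 0 + 927.835ms (3/2)
2. 927.835ms @ 3/2 + 132.548ms (3/14)
3. 1060.383ms @ 12/7 + 132.548ms (3/14)
4. 1192.931ms @ 27/14 + 132.548ms (3/14)
5. 1325.479ms @ 15/7 + 132.548ms (3/14)
6. 1458.027ms @ 33/14 + 132.548ms (3/14)
7. 1590.574ms @ 18/7 + 132.548ms (3/14)
8. 1723.122ms @ 39/14 + 132.548ms (3/14)
9. 1855.67ms @ 3 + 371.134ms (3/5)
10. 2226.804ms @ 18/5 + 371.134ms (3/5)
11. 2597.938ms @ 21/5 + 371.134ms (3/5)
12. 2969.072ms @ 24/5 + 371.134ms (3/5)
13. 3340.206ms @ 27/5 + 1298.969ms (21/10)
14. 4639.175ms @ 15/2 + 927.835ms (3/2)
15. 5567.01ms @ 9 + 927.835ms (3/2)
16. 6494.845ms @ 21/2 + 463.918ms (3/4)
17. 6958.763ms @ 45/4 + 231.959ms (3/8)
18. 7190.722ms @ 93/8 + 231.959ms (3/8)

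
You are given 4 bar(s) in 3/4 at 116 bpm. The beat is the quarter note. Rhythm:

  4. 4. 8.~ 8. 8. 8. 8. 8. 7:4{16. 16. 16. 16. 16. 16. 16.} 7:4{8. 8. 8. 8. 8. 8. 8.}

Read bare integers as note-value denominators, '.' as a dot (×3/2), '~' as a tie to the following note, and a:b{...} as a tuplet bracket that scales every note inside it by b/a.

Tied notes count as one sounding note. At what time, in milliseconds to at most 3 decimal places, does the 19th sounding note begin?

note 19 onset = 75/7b = 5541.872ms

1. 0.0ms @ 0 + 775.862ms (3/2)
2. 775.862ms @ 3/2 + 775.862ms (3/2)
3. 1551.724ms @ 3 + 775.862ms (3/2)
4. 2327.586ms @ 9/2 + 387.931ms (3/4)
5. 2715.517ms @ 21/4 + 387.931ms (3/4)
6. 3103.448ms @ 6 + 387.931ms (3/4)
7. 3491.379ms @ 27/4 + 387.931ms (3/4)
8. 3879.31ms @ 15/2 + 110.837ms (3/14)
9. 3990.148ms @ 54/7 + 110.837ms (3/14)
10. 4100.985ms @ 111/14 + 110.837ms (3/14)
11. 4211.823ms @ 57/7 + 110.837ms (3/14)
12. 4322.66ms @ 117/14 + 110.837ms (3/14)
13. 4433.498ms @ 60/7 + 110.837ms (3/14)
14. 4544.335ms @ 123/14 + 110.837ms (3/14)
15. 4655.172ms @ 9 + 221.675ms (3/7)
16. 4876.847ms @ 66/7 + 221.675ms (3/7)
17. 5098.522ms @ 69/7 + 221.675ms (3/7)
18. 5320.197ms @ 72/7 + 221.675ms (3/7)
19. 5541.872ms @ 75/7 + 221.675ms (3/7)
20. 5763.547ms @ 78/7 + 221.675ms (3/7)
21. 5985.222ms @ 81/7 + 221.675ms (3/7)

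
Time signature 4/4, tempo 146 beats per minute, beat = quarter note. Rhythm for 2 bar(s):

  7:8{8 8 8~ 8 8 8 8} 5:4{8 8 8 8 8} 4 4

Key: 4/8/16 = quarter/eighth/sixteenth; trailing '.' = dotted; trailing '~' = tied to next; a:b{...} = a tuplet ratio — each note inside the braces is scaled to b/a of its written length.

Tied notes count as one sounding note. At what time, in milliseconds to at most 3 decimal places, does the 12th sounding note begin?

note 12 onset = 6b = 2465.753ms

1. 0.0ms @ 0 + 234.834ms (4/7)
2. 234.834ms @ 4/7 + 234.834ms (4/7)
3. 469.667ms @ 8/7 + 469.667ms (8/7)
4. 939.335ms @ 16/7 + 234.834ms (4/7)
5. 1174.168ms @ 20/7 + 234.834ms (4/7)
6. 1409.002ms @ 24/7 + 234.834ms (4/7)
7. 1643.836ms @ 4 + 164.384ms (2/5)
8. 1808.219ms @ 22/5 + 164.384ms (2/5)
9. 1972.603ms @ 24/5 + 164.384ms (2/5)
10. 2136.986ms @ 26/5 + 164.384ms (2/5)
11. 2301.37ms @ 28/5 + 164.384ms (2/5)
12. 2465.753ms @ 6 + 410.959ms (1)
13. 2876.712ms @ 7 + 410.959ms (1)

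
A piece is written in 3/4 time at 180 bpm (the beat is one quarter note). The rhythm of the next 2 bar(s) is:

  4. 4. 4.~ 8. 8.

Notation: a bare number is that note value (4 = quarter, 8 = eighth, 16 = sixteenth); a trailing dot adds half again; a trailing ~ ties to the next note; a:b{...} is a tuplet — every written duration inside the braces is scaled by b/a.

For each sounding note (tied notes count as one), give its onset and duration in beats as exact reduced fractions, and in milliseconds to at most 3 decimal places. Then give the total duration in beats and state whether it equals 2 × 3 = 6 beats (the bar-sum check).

1) 0.0ms=0b +500.0ms=3/2b
2) 500.0ms=3/2b +500.0ms=3/2b
3) 1000.0ms=3b +750.0ms=9/4b
4) 1750.0ms=21/4b +250.0ms=3/4b
Σ=6b of 6 (180bpm 3/4) — PASS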